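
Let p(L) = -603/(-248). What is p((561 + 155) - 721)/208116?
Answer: 67/5734752 ≈ 1.1683e-5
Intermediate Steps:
p(L) = 603/248 (p(L) = -603*(-1/248) = 603/248)
p((561 + 155) - 721)/208116 = (603/248)/208116 = (603/248)*(1/208116) = 67/5734752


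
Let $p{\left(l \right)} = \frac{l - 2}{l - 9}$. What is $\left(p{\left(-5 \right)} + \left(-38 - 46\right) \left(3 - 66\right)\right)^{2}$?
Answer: $\frac{112042225}{4} \approx 2.8011 \cdot 10^{7}$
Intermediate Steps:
$p{\left(l \right)} = \frac{-2 + l}{-9 + l}$
$\left(p{\left(-5 \right)} + \left(-38 - 46\right) \left(3 - 66\right)\right)^{2} = \left(\frac{-2 - 5}{-9 - 5} + \left(-38 - 46\right) \left(3 - 66\right)\right)^{2} = \left(\frac{1}{-14} \left(-7\right) - -5292\right)^{2} = \left(\left(- \frac{1}{14}\right) \left(-7\right) + 5292\right)^{2} = \left(\frac{1}{2} + 5292\right)^{2} = \left(\frac{10585}{2}\right)^{2} = \frac{112042225}{4}$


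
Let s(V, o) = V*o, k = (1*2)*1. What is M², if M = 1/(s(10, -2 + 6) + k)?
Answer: 1/1764 ≈ 0.00056689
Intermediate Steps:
k = 2 (k = 2*1 = 2)
M = 1/42 (M = 1/(10*(-2 + 6) + 2) = 1/(10*4 + 2) = 1/(40 + 2) = 1/42 ≈ 0.023810)
M² = (1/42)² = 1/1764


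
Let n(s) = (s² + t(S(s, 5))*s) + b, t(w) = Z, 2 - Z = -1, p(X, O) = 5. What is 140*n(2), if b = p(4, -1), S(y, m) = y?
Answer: 2100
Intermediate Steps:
b = 5
Z = 3 (Z = 2 - 1*(-1) = 2 + 1 = 3)
t(w) = 3
n(s) = 5 + s² + 3*s (n(s) = (s² + 3*s) + 5 = 5 + s² + 3*s)
140*n(2) = 140*(5 + 2² + 3*2) = 140*(5 + 4 + 6) = 140*15 = 2100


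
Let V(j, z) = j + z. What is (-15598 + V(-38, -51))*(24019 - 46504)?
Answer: 352722195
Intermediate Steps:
(-15598 + V(-38, -51))*(24019 - 46504) = (-15598 + (-38 - 51))*(24019 - 46504) = (-15598 - 89)*(-22485) = -15687*(-22485) = 352722195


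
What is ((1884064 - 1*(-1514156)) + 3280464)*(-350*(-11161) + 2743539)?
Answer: 44412507266076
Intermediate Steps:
((1884064 - 1*(-1514156)) + 3280464)*(-350*(-11161) + 2743539) = ((1884064 + 1514156) + 3280464)*(3906350 + 2743539) = (3398220 + 3280464)*6649889 = 6678684*6649889 = 44412507266076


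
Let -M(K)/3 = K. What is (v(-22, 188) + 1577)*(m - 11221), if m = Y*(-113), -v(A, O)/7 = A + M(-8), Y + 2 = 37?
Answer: -23720088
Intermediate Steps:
Y = 35 (Y = -2 + 37 = 35)
M(K) = -3*K
v(A, O) = -168 - 7*A (v(A, O) = -7*(A - 3*(-8)) = -7*(A + 24) = -7*(24 + A) = -168 - 7*A)
m = -3955 (m = 35*(-113) = -3955)
(v(-22, 188) + 1577)*(m - 11221) = ((-168 - 7*(-22)) + 1577)*(-3955 - 11221) = ((-168 + 154) + 1577)*(-15176) = (-14 + 1577)*(-15176) = 1563*(-15176) = -23720088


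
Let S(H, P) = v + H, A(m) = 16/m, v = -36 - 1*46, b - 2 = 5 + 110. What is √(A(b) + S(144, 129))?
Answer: √94510/39 ≈ 7.8827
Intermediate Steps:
b = 117 (b = 2 + (5 + 110) = 2 + 115 = 117)
v = -82 (v = -36 - 46 = -82)
S(H, P) = -82 + H
√(A(b) + S(144, 129)) = √(16/117 + (-82 + 144)) = √(16*(1/117) + 62) = √(16/117 + 62) = √(7270/117) = √94510/39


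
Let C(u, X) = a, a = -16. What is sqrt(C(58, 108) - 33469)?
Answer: I*sqrt(33485) ≈ 182.99*I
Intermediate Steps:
C(u, X) = -16
sqrt(C(58, 108) - 33469) = sqrt(-16 - 33469) = sqrt(-33485) = I*sqrt(33485)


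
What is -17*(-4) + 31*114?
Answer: 3602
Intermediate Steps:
-17*(-4) + 31*114 = 68 + 3534 = 3602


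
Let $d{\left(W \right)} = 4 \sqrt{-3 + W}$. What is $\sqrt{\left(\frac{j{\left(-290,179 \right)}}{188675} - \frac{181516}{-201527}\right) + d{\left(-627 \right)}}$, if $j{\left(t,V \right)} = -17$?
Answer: $\frac{\sqrt{52082690883319420729 + 693963189609955308300 i \sqrt{70}}}{7604621345} \approx 7.117 + 7.0535 i$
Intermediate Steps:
$\sqrt{\left(\frac{j{\left(-290,179 \right)}}{188675} - \frac{181516}{-201527}\right) + d{\left(-627 \right)}} = \sqrt{\left(- \frac{17}{188675} - \frac{181516}{-201527}\right) + 4 \sqrt{-3 - 627}} = \sqrt{\left(\left(-17\right) \frac{1}{188675} - - \frac{181516}{201527}\right) + 4 \sqrt{-630}} = \sqrt{\left(- \frac{17}{188675} + \frac{181516}{201527}\right) + 4 \cdot 3 i \sqrt{70}} = \sqrt{\frac{34244105341}{38023106725} + 12 i \sqrt{70}}$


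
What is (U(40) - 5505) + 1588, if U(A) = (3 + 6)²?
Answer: -3836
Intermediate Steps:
U(A) = 81 (U(A) = 9² = 81)
(U(40) - 5505) + 1588 = (81 - 5505) + 1588 = -5424 + 1588 = -3836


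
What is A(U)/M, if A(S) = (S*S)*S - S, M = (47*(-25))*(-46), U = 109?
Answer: 129492/5405 ≈ 23.958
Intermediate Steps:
M = 54050 (M = -1175*(-46) = 54050)
A(S) = S³ - S (A(S) = S²*S - S = S³ - S)
A(U)/M = (109³ - 1*109)/54050 = (1295029 - 109)*(1/54050) = 1294920*(1/54050) = 129492/5405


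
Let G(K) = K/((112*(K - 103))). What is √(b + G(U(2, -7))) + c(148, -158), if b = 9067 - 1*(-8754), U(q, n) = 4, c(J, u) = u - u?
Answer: √3803785447/462 ≈ 133.50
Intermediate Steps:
c(J, u) = 0
G(K) = K/(-11536 + 112*K) (G(K) = K/((112*(-103 + K))) = K/(-11536 + 112*K))
b = 17821 (b = 9067 + 8754 = 17821)
√(b + G(U(2, -7))) + c(148, -158) = √(17821 + (1/112)*4/(-103 + 4)) + 0 = √(17821 + (1/112)*4/(-99)) + 0 = √(17821 + (1/112)*4*(-1/99)) + 0 = √(17821 - 1/2772) + 0 = √(49399811/2772) + 0 = √3803785447/462 + 0 = √3803785447/462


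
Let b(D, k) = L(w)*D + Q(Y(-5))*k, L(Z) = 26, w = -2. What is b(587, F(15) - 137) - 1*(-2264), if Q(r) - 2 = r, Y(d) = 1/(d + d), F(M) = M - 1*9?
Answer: 172771/10 ≈ 17277.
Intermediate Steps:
F(M) = -9 + M (F(M) = M - 9 = -9 + M)
Y(d) = 1/(2*d)
Q(r) = 2 + r
b(D, k) = 26*D + 19*k/10 (b(D, k) = 26*D + (2 + (1/2)/(-5))*k = 26*D + (2 + (1/2)*(-1/5))*k = 26*D + (2 - 1/10)*k = 26*D + 19*k/10)
b(587, F(15) - 137) - 1*(-2264) = (26*587 + 19*((-9 + 15) - 137)/10) - 1*(-2264) = (15262 + 19*(6 - 137)/10) + 2264 = (15262 + (19/10)*(-131)) + 2264 = (15262 - 2489/10) + 2264 = 150131/10 + 2264 = 172771/10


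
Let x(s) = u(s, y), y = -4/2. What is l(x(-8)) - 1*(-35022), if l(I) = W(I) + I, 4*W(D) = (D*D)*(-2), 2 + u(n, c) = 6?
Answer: 35018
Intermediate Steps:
y = -2 (y = -4*½ = -2)
u(n, c) = 4 (u(n, c) = -2 + 6 = 4)
x(s) = 4
W(D) = -D²/2 (W(D) = ((D*D)*(-2))/4 = (D²*(-2))/4 = (-2*D²)/4 = -D²/2)
l(I) = I - I²/2 (l(I) = -I²/2 + I = I - I²/2)
l(x(-8)) - 1*(-35022) = (½)*4*(2 - 1*4) - 1*(-35022) = (½)*4*(2 - 4) + 35022 = (½)*4*(-2) + 35022 = -4 + 35022 = 35018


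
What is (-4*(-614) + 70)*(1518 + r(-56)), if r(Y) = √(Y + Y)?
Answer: 3834468 + 10104*I*√7 ≈ 3.8345e+6 + 26733.0*I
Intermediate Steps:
r(Y) = √2*√Y (r(Y) = √(2*Y) = √2*√Y)
(-4*(-614) + 70)*(1518 + r(-56)) = (-4*(-614) + 70)*(1518 + √2*√(-56)) = (2456 + 70)*(1518 + √2*(2*I*√14)) = 2526*(1518 + 4*I*√7) = 3834468 + 10104*I*√7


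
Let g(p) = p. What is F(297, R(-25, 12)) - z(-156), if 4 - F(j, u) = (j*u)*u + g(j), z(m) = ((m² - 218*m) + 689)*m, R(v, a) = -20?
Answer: 9090055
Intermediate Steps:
z(m) = m*(689 + m² - 218*m) (z(m) = (689 + m² - 218*m)*m = m*(689 + m² - 218*m))
F(j, u) = 4 - j - j*u² (F(j, u) = 4 - ((j*u)*u + j) = 4 - (j*u² + j) = 4 - (j + j*u²) = 4 + (-j - j*u²) = 4 - j - j*u²)
F(297, R(-25, 12)) - z(-156) = (4 - 1*297 - 1*297*(-20)²) - (-156)*(689 + (-156)² - 218*(-156)) = (4 - 297 - 1*297*400) - (-156)*(689 + 24336 + 34008) = (4 - 297 - 118800) - (-156)*59033 = -119093 - 1*(-9209148) = -119093 + 9209148 = 9090055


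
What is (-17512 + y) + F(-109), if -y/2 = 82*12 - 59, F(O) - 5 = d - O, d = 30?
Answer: -19218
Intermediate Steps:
F(O) = 35 - O (F(O) = 5 + (30 - O) = 35 - O)
y = -1850 (y = -2*(82*12 - 59) = -2*(984 - 59) = -2*925 = -1850)
(-17512 + y) + F(-109) = (-17512 - 1850) + (35 - 1*(-109)) = -19362 + (35 + 109) = -19362 + 144 = -19218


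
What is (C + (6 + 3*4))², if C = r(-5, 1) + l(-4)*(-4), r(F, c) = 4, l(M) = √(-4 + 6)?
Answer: 516 - 176*√2 ≈ 267.10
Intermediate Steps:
l(M) = √2
C = 4 - 4*√2 (C = 4 + √2*(-4) = 4 - 4*√2 ≈ -1.6569)
(C + (6 + 3*4))² = ((4 - 4*√2) + (6 + 3*4))² = ((4 - 4*√2) + (6 + 12))² = ((4 - 4*√2) + 18)² = (22 - 4*√2)²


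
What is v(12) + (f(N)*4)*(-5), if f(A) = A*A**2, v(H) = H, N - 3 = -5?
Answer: 172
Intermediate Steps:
N = -2 (N = 3 - 5 = -2)
f(A) = A**3
v(12) + (f(N)*4)*(-5) = 12 + ((-2)**3*4)*(-5) = 12 - 8*4*(-5) = 12 - 32*(-5) = 12 + 160 = 172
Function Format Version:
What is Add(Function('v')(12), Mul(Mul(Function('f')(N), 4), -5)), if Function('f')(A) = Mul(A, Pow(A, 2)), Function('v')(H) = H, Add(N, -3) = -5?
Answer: 172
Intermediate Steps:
N = -2 (N = Add(3, -5) = -2)
Function('f')(A) = Pow(A, 3)
Add(Function('v')(12), Mul(Mul(Function('f')(N), 4), -5)) = Add(12, Mul(Mul(Pow(-2, 3), 4), -5)) = Add(12, Mul(Mul(-8, 4), -5)) = Add(12, Mul(-32, -5)) = Add(12, 160) = 172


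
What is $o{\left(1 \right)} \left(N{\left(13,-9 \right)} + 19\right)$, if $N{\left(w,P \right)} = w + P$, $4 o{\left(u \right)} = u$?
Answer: $\frac{23}{4} \approx 5.75$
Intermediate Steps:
$o{\left(u \right)} = \frac{u}{4}$
$N{\left(w,P \right)} = P + w$
$o{\left(1 \right)} \left(N{\left(13,-9 \right)} + 19\right) = \frac{1}{4} \cdot 1 \left(\left(-9 + 13\right) + 19\right) = \frac{4 + 19}{4} = \frac{1}{4} \cdot 23 = \frac{23}{4}$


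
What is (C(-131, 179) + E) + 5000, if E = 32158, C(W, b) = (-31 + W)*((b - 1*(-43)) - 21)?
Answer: 4596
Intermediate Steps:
C(W, b) = (-31 + W)*(22 + b) (C(W, b) = (-31 + W)*((b + 43) - 21) = (-31 + W)*((43 + b) - 21) = (-31 + W)*(22 + b))
(C(-131, 179) + E) + 5000 = ((-682 - 31*179 + 22*(-131) - 131*179) + 32158) + 5000 = ((-682 - 5549 - 2882 - 23449) + 32158) + 5000 = (-32562 + 32158) + 5000 = -404 + 5000 = 4596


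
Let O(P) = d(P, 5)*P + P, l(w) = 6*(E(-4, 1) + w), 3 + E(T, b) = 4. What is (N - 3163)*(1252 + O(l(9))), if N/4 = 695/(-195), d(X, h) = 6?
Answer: -207182536/39 ≈ -5.3124e+6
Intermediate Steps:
E(T, b) = 1 (E(T, b) = -3 + 4 = 1)
l(w) = 6 + 6*w (l(w) = 6*(1 + w) = 6 + 6*w)
O(P) = 7*P (O(P) = 6*P + P = 7*P)
N = -556/39 (N = 4*(695/(-195)) = 4*(695*(-1/195)) = 4*(-139/39) = -556/39 ≈ -14.256)
(N - 3163)*(1252 + O(l(9))) = (-556/39 - 3163)*(1252 + 7*(6 + 6*9)) = -123913*(1252 + 7*(6 + 54))/39 = -123913*(1252 + 7*60)/39 = -123913*(1252 + 420)/39 = -123913/39*1672 = -207182536/39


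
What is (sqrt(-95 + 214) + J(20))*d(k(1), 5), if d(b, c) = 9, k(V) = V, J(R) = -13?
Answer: -117 + 9*sqrt(119) ≈ -18.822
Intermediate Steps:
(sqrt(-95 + 214) + J(20))*d(k(1), 5) = (sqrt(-95 + 214) - 13)*9 = (sqrt(119) - 13)*9 = (-13 + sqrt(119))*9 = -117 + 9*sqrt(119)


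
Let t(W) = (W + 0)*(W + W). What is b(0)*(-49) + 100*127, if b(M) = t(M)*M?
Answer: 12700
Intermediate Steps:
t(W) = 2*W² (t(W) = W*(2*W) = 2*W²)
b(M) = 2*M³ (b(M) = (2*M²)*M = 2*M³)
b(0)*(-49) + 100*127 = (2*0³)*(-49) + 100*127 = (2*0)*(-49) + 12700 = 0*(-49) + 12700 = 0 + 12700 = 12700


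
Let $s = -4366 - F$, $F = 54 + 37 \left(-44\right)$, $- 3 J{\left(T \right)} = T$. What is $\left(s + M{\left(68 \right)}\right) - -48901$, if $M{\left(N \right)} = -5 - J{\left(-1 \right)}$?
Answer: $\frac{138311}{3} \approx 46104.0$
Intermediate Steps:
$J{\left(T \right)} = - \frac{T}{3}$
$F = -1574$ ($F = 54 - 1628 = -1574$)
$M{\left(N \right)} = - \frac{16}{3}$ ($M{\left(N \right)} = -5 - \left(- \frac{1}{3}\right) \left(-1\right) = -5 - \frac{1}{3} = - \frac{16}{3}$)
$s = -2792$ ($s = -4366 - -1574 = -4366 + 1574 = -2792$)
$\left(s + M{\left(68 \right)}\right) - -48901 = \left(-2792 - \frac{16}{3}\right) - -48901 = - \frac{8392}{3} + 48901 = \frac{138311}{3}$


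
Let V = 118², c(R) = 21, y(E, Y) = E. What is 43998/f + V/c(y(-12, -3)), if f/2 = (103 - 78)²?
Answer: 9164479/13125 ≈ 698.25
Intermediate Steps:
f = 1250 (f = 2*(103 - 78)² = 2*25² = 2*625 = 1250)
V = 13924
43998/f + V/c(y(-12, -3)) = 43998/1250 + 13924/21 = 43998*(1/1250) + 13924*(1/21) = 21999/625 + 13924/21 = 9164479/13125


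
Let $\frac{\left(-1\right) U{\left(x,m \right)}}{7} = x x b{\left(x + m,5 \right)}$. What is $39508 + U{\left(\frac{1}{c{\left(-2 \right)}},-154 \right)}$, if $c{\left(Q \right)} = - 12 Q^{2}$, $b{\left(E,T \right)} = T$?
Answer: $\frac{91026397}{2304} \approx 39508.0$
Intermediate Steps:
$U{\left(x,m \right)} = - 35 x^{2}$ ($U{\left(x,m \right)} = - 7 x x 5 = - 7 x^{2} \cdot 5 = - 7 \cdot 5 x^{2} = - 35 x^{2}$)
$39508 + U{\left(\frac{1}{c{\left(-2 \right)}},-154 \right)} = 39508 - 35 \left(\frac{1}{\left(-12\right) \left(-2\right)^{2}}\right)^{2} = 39508 - 35 \left(\frac{1}{\left(-12\right) 4}\right)^{2} = 39508 - 35 \left(\frac{1}{-48}\right)^{2} = 39508 - 35 \left(- \frac{1}{48}\right)^{2} = 39508 - \frac{35}{2304} = \frac{91026397}{2304}$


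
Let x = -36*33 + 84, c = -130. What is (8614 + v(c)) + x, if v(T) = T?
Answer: 7380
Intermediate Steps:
x = -1104 (x = -1188 + 84 = -1104)
(8614 + v(c)) + x = (8614 - 130) - 1104 = 8484 - 1104 = 7380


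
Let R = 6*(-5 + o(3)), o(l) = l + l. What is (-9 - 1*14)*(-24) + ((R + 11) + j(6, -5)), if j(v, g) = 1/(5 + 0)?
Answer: 2846/5 ≈ 569.20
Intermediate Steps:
j(v, g) = 1/5
o(l) = 2*l
R = 6 (R = 6*(-5 + 2*3) = 6*(-5 + 6) = 6*1 = 6)
(-9 - 1*14)*(-24) + ((R + 11) + j(6, -5)) = (-9 - 1*14)*(-24) + ((6 + 11) + 1/5) = (-9 - 14)*(-24) + (17 + 1/5) = -23*(-24) + 86/5 = 552 + 86/5 = 2846/5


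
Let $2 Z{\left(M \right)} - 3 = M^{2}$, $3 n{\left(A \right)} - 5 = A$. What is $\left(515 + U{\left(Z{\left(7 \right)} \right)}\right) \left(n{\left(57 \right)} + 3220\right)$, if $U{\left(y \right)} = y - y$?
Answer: $\frac{5006830}{3} \approx 1.6689 \cdot 10^{6}$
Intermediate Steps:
$n{\left(A \right)} = \frac{5}{3} + \frac{A}{3}$
$Z{\left(M \right)} = \frac{3}{2} + \frac{M^{2}}{2}$
$U{\left(y \right)} = 0$
$\left(515 + U{\left(Z{\left(7 \right)} \right)}\right) \left(n{\left(57 \right)} + 3220\right) = \left(515 + 0\right) \left(\left(\frac{5}{3} + \frac{1}{3} \cdot 57\right) + 3220\right) = 515 \left(\left(\frac{5}{3} + 19\right) + 3220\right) = 515 \left(\frac{62}{3} + 3220\right) = 515 \cdot \frac{9722}{3} = \frac{5006830}{3}$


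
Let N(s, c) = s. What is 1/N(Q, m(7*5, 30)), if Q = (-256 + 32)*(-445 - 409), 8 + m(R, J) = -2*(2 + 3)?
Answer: 1/191296 ≈ 5.2275e-6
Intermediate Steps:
m(R, J) = -18 (m(R, J) = -8 - 2*(2 + 3) = -8 - 2*5 = -8 - 10 = -18)
Q = 191296 (Q = -224*(-854) = 191296)
1/N(Q, m(7*5, 30)) = 1/191296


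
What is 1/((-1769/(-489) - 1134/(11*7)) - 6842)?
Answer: -5379/36862877 ≈ -0.00014592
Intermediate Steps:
1/((-1769/(-489) - 1134/(11*7)) - 6842) = 1/((-1769*(-1/489) - 1134/77) - 6842) = 1/((1769/489 - 1134*1/77) - 6842) = 1/((1769/489 - 162/11) - 6842) = 1/(-59759/5379 - 6842) = 1/(-36862877/5379) = -5379/36862877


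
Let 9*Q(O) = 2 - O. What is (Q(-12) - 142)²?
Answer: 1597696/81 ≈ 19725.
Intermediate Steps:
Q(O) = 2/9 - O/9 (Q(O) = (2 - O)/9 = 2/9 - O/9)
(Q(-12) - 142)² = ((2/9 - ⅑*(-12)) - 142)² = ((2/9 + 4/3) - 142)² = (14/9 - 142)² = (-1264/9)² = 1597696/81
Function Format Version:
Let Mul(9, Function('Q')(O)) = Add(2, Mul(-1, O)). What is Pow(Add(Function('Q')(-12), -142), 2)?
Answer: Rational(1597696, 81) ≈ 19725.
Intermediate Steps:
Function('Q')(O) = Add(Rational(2, 9), Mul(Rational(-1, 9), O)) (Function('Q')(O) = Mul(Rational(1, 9), Add(2, Mul(-1, O))) = Add(Rational(2, 9), Mul(Rational(-1, 9), O)))
Pow(Add(Function('Q')(-12), -142), 2) = Pow(Add(Add(Rational(2, 9), Mul(Rational(-1, 9), -12)), -142), 2) = Pow(Add(Add(Rational(2, 9), Rational(4, 3)), -142), 2) = Pow(Add(Rational(14, 9), -142), 2) = Pow(Rational(-1264, 9), 2) = Rational(1597696, 81)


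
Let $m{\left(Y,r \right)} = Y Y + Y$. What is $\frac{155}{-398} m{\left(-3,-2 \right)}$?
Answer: $- \frac{465}{199} \approx -2.3367$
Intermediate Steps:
$m{\left(Y,r \right)} = Y + Y^{2}$ ($m{\left(Y,r \right)} = Y^{2} + Y = Y + Y^{2}$)
$\frac{155}{-398} m{\left(-3,-2 \right)} = \frac{155}{-398} \left(- 3 \left(1 - 3\right)\right) = 155 \left(- \frac{1}{398}\right) \left(\left(-3\right) \left(-2\right)\right) = \left(- \frac{155}{398}\right) 6 = - \frac{465}{199}$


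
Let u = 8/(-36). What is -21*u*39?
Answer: 182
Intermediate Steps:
u = -2/9 (u = 8*(-1/36) = -2/9 ≈ -0.22222)
-21*u*39 = -21*(-2/9)*39 = (14/3)*39 = 182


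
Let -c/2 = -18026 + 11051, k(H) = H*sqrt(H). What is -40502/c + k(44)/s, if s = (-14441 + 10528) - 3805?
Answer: -20251/6975 - 44*sqrt(11)/3859 ≈ -2.9412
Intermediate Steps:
k(H) = H**(3/2)
s = -7718 (s = -3913 - 3805 = -7718)
c = 13950 (c = -2*(-18026 + 11051) = -2*(-6975) = 13950)
-40502/c + k(44)/s = -40502/13950 + 44**(3/2)/(-7718) = -40502*1/13950 + (88*sqrt(11))*(-1/7718) = -20251/6975 - 44*sqrt(11)/3859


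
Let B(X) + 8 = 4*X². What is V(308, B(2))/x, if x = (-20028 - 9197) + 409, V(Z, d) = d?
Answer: -1/3602 ≈ -0.00027762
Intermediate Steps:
B(X) = -8 + 4*X²
x = -28816 (x = -29225 + 409 = -28816)
V(308, B(2))/x = (-8 + 4*2²)/(-28816) = (-8 + 4*4)*(-1/28816) = (-8 + 16)*(-1/28816) = 8*(-1/28816) = -1/3602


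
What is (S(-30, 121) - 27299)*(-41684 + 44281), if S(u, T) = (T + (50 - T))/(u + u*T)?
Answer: -25947767083/366 ≈ -7.0895e+7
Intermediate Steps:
S(u, T) = 50/(u + T*u)
(S(-30, 121) - 27299)*(-41684 + 44281) = (50/(-30*(1 + 121)) - 27299)*(-41684 + 44281) = (50*(-1/30)/122 - 27299)*2597 = (50*(-1/30)*(1/122) - 27299)*2597 = (-5/366 - 27299)*2597 = -9991439/366*2597 = -25947767083/366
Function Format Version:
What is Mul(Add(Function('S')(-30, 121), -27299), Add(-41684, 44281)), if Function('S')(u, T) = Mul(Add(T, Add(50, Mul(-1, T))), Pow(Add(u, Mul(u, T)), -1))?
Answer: Rational(-25947767083, 366) ≈ -7.0895e+7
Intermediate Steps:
Function('S')(u, T) = Mul(50, Pow(Add(u, Mul(T, u)), -1))
Mul(Add(Function('S')(-30, 121), -27299), Add(-41684, 44281)) = Mul(Add(Mul(50, Pow(-30, -1), Pow(Add(1, 121), -1)), -27299), Add(-41684, 44281)) = Mul(Add(Mul(50, Rational(-1, 30), Pow(122, -1)), -27299), 2597) = Mul(Add(Mul(50, Rational(-1, 30), Rational(1, 122)), -27299), 2597) = Mul(Add(Rational(-5, 366), -27299), 2597) = Mul(Rational(-9991439, 366), 2597) = Rational(-25947767083, 366)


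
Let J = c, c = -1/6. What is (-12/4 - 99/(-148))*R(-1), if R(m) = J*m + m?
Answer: 575/296 ≈ 1.9426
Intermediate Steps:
c = -1/6 (c = -1*1/6 = -1/6 ≈ -0.16667)
J = -1/6 ≈ -0.16667
R(m) = 5*m/6 (R(m) = -m/6 + m = 5*m/6)
(-12/4 - 99/(-148))*R(-1) = (-12/4 - 99/(-148))*((5/6)*(-1)) = (-12*1/4 - 99*(-1/148))*(-5/6) = (-3 + 99/148)*(-5/6) = -345/148*(-5/6) = 575/296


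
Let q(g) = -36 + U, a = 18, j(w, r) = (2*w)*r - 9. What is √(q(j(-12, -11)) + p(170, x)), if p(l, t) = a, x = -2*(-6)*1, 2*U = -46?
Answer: I*√41 ≈ 6.4031*I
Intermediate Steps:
U = -23 (U = (½)*(-46) = -23)
j(w, r) = -9 + 2*r*w (j(w, r) = 2*r*w - 9 = -9 + 2*r*w)
q(g) = -59 (q(g) = -36 - 23 = -59)
x = 12 (x = 12*1 = 12)
p(l, t) = 18
√(q(j(-12, -11)) + p(170, x)) = √(-59 + 18) = √(-41) = I*√41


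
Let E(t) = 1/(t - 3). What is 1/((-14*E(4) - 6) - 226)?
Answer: -1/246 ≈ -0.0040650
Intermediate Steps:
E(t) = 1/(-3 + t)
1/((-14*E(4) - 6) - 226) = 1/((-14/(-3 + 4) - 6) - 226) = 1/((-14/1 - 6) - 226) = 1/((-14*1 - 6) - 226) = 1/((-14 - 6) - 226) = 1/(-20 - 226) = 1/(-246) = -1/246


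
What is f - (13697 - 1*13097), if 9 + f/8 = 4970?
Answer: 39088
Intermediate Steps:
f = 39688 (f = -72 + 8*4970 = -72 + 39760 = 39688)
f - (13697 - 1*13097) = 39688 - (13697 - 1*13097) = 39688 - (13697 - 13097) = 39688 - 1*600 = 39688 - 600 = 39088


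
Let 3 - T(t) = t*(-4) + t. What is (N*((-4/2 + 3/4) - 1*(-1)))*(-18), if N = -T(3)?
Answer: -54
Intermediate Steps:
T(t) = 3 + 3*t (T(t) = 3 - (t*(-4) + t) = 3 - (-4*t + t) = 3 - (-3)*t = 3 + 3*t)
N = -12 (N = -(3 + 3*3) = -(3 + 9) = -1*12 = -12)
(N*((-4/2 + 3/4) - 1*(-1)))*(-18) = -12*((-4/2 + 3/4) - 1*(-1))*(-18) = -12*((-4*½ + 3*(¼)) + 1)*(-18) = -12*((-2 + ¾) + 1)*(-18) = -12*(-5/4 + 1)*(-18) = -12*(-¼)*(-18) = 3*(-18) = -54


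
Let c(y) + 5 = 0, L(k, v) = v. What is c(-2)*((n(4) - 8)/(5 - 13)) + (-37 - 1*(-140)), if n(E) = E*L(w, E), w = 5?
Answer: 108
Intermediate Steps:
c(y) = -5 (c(y) = -5 + 0 = -5)
n(E) = E² (n(E) = E*E = E²)
c(-2)*((n(4) - 8)/(5 - 13)) + (-37 - 1*(-140)) = -5*(4² - 8)/(5 - 13) + (-37 - 1*(-140)) = -5*(16 - 8)/(-8) + (-37 + 140) = -40*(-1)/8 + 103 = -5*(-1) + 103 = 5 + 103 = 108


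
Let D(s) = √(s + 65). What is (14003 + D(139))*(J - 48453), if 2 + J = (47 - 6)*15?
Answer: -669903520 - 95680*√51 ≈ -6.7059e+8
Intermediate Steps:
D(s) = √(65 + s)
J = 613 (J = -2 + (47 - 6)*15 = -2 + 41*15 = -2 + 615 = 613)
(14003 + D(139))*(J - 48453) = (14003 + √(65 + 139))*(613 - 48453) = (14003 + √204)*(-47840) = (14003 + 2*√51)*(-47840) = -669903520 - 95680*√51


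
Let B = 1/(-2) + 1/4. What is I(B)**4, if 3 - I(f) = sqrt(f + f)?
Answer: (6 - I*sqrt(2))**4/16 ≈ 54.25 - 72.125*I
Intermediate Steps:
B = -1/4 (B = 1*(-1/2) + 1*(1/4) = -1/2 + 1/4 = -1/4 ≈ -0.25000)
I(f) = 3 - sqrt(2)*sqrt(f) (I(f) = 3 - sqrt(f + f) = 3 - sqrt(2*f) = 3 - sqrt(2)*sqrt(f))
I(B)**4 = (3 - sqrt(2)*sqrt(-1/4))**4 = (3 - sqrt(2)*I/2)**4 = (3 - I*sqrt(2)/2)**4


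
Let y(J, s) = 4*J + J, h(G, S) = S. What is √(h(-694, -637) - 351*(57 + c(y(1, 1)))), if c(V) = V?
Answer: I*√22399 ≈ 149.66*I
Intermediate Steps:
y(J, s) = 5*J
√(h(-694, -637) - 351*(57 + c(y(1, 1)))) = √(-637 - 351*(57 + 5*1)) = √(-637 - 351*(57 + 5)) = √(-637 - 351*62) = √(-637 - 21762) = √(-22399) = I*√22399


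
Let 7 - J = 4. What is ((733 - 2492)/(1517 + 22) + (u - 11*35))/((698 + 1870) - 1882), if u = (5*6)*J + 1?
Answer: -454225/1055754 ≈ -0.43024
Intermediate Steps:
J = 3 (J = 7 - 1*4 = 7 - 4 = 3)
u = 91 (u = (5*6)*3 + 1 = 30*3 + 1 = 90 + 1 = 91)
((733 - 2492)/(1517 + 22) + (u - 11*35))/((698 + 1870) - 1882) = ((733 - 2492)/(1517 + 22) + (91 - 11*35))/((698 + 1870) - 1882) = (-1759/1539 + (91 - 385))/(2568 - 1882) = (-1759*1/1539 - 294)/686 = (-1759/1539 - 294)*(1/686) = -454225/1539*1/686 = -454225/1055754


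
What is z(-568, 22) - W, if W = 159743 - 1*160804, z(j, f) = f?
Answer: 1083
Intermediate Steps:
W = -1061 (W = 159743 - 160804 = -1061)
z(-568, 22) - W = 22 - 1*(-1061) = 22 + 1061 = 1083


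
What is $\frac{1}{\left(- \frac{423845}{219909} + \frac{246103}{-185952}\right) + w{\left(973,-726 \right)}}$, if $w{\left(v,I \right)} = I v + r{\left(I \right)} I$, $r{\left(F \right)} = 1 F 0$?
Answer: $- \frac{349508704}{246893385685543} \approx -1.4156 \cdot 10^{-6}$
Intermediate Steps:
$r{\left(F \right)} = 0$ ($r{\left(F \right)} = F 0 = 0$)
$w{\left(v,I \right)} = I v$ ($w{\left(v,I \right)} = I v + 0 I = I v + 0 = I v$)
$\frac{1}{\left(- \frac{423845}{219909} + \frac{246103}{-185952}\right) + w{\left(973,-726 \right)}} = \frac{1}{\left(- \frac{423845}{219909} + \frac{246103}{-185952}\right) - 706398} = \frac{1}{\left(\left(-423845\right) \frac{1}{219909} + 246103 \left(- \frac{1}{185952}\right)\right) - 706398} = \frac{1}{\left(- \frac{423845}{219909} - \frac{18931}{14304}\right) - 706398} = \frac{1}{- \frac{1136197351}{349508704} - 706398} = \frac{1}{- \frac{246893385685543}{349508704}} = - \frac{349508704}{246893385685543}$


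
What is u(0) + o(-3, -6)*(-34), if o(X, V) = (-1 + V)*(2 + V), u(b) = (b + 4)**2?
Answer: -936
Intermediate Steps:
u(b) = (4 + b)**2
u(0) + o(-3, -6)*(-34) = (4 + 0)**2 + (-2 - 6 + (-6)**2)*(-34) = 4**2 + (-2 - 6 + 36)*(-34) = 16 + 28*(-34) = 16 - 952 = -936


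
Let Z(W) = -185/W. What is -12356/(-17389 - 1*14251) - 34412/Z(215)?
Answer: 11704667853/292670 ≈ 39993.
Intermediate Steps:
-12356/(-17389 - 1*14251) - 34412/Z(215) = -12356/(-17389 - 1*14251) - 34412/((-185/215)) = -12356/(-17389 - 14251) - 34412/((-185*1/215)) = -12356/(-31640) - 34412/(-37/43) = -12356*(-1/31640) - 34412*(-43/37) = 3089/7910 + 1479716/37 = 11704667853/292670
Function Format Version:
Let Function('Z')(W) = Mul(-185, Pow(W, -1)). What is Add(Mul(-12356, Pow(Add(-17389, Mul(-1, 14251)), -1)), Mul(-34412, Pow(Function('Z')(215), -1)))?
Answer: Rational(11704667853, 292670) ≈ 39993.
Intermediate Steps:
Add(Mul(-12356, Pow(Add(-17389, Mul(-1, 14251)), -1)), Mul(-34412, Pow(Function('Z')(215), -1))) = Add(Mul(-12356, Pow(Add(-17389, Mul(-1, 14251)), -1)), Mul(-34412, Pow(Mul(-185, Pow(215, -1)), -1))) = Add(Mul(-12356, Pow(Add(-17389, -14251), -1)), Mul(-34412, Pow(Mul(-185, Rational(1, 215)), -1))) = Add(Mul(-12356, Pow(-31640, -1)), Mul(-34412, Pow(Rational(-37, 43), -1))) = Add(Mul(-12356, Rational(-1, 31640)), Mul(-34412, Rational(-43, 37))) = Add(Rational(3089, 7910), Rational(1479716, 37)) = Rational(11704667853, 292670)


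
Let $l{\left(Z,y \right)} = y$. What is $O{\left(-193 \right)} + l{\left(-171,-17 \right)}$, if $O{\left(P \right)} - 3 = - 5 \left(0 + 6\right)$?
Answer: $-44$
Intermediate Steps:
$O{\left(P \right)} = -27$ ($O{\left(P \right)} = 3 - 5 \left(0 + 6\right) = 3 - 30 = -27$)
$O{\left(-193 \right)} + l{\left(-171,-17 \right)} = -27 - 17 = -44$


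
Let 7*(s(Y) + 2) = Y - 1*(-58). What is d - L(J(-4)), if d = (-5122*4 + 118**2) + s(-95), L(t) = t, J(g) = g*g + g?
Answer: -46083/7 ≈ -6583.3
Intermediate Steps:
J(g) = g + g**2 (J(g) = g**2 + g = g + g**2)
s(Y) = 44/7 + Y/7 (s(Y) = -2 + (Y - 1*(-58))/7 = -2 + (Y + 58)/7 = -2 + (58 + Y)/7 = -2 + (58/7 + Y/7) = 44/7 + Y/7)
d = -45999/7 (d = (-5122*4 + 118**2) + (44/7 + (1/7)*(-95)) = (-20488 + 13924) + (44/7 - 95/7) = -6564 - 51/7 = -45999/7 ≈ -6571.3)
d - L(J(-4)) = -45999/7 - (-4)*(1 - 4) = -45999/7 - (-4)*(-3) = -45999/7 - 1*12 = -45999/7 - 12 = -46083/7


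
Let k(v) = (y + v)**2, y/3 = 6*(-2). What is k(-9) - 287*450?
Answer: -127125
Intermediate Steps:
y = -36 (y = 3*(6*(-2)) = 3*(-12) = -36)
k(v) = (-36 + v)**2
k(-9) - 287*450 = (-36 - 9)**2 - 287*450 = (-45)**2 - 129150 = 2025 - 129150 = -127125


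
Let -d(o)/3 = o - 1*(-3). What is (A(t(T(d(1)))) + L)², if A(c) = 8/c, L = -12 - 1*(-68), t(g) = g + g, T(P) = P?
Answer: 27889/9 ≈ 3098.8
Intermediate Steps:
d(o) = -9 - 3*o (d(o) = -3*(o - 1*(-3)) = -3*(o + 3) = -3*(3 + o) = -9 - 3*o)
t(g) = 2*g
L = 56 (L = -12 + 68 = 56)
(A(t(T(d(1)))) + L)² = (8/((2*(-9 - 3*1))) + 56)² = (8/((2*(-9 - 3))) + 56)² = (8/((2*(-12))) + 56)² = (8/(-24) + 56)² = (8*(-1/24) + 56)² = (-⅓ + 56)² = (167/3)² = 27889/9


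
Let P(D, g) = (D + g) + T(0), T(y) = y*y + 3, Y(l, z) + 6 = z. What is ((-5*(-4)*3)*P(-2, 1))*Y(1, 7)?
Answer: 120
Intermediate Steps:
Y(l, z) = -6 + z
T(y) = 3 + y**2 (T(y) = y**2 + 3 = 3 + y**2)
P(D, g) = 3 + D + g (P(D, g) = (D + g) + (3 + 0**2) = (D + g) + (3 + 0) = (D + g) + 3 = 3 + D + g)
((-5*(-4)*3)*P(-2, 1))*Y(1, 7) = ((-5*(-4)*3)*(3 - 2 + 1))*(-6 + 7) = ((20*3)*2)*1 = (60*2)*1 = 120*1 = 120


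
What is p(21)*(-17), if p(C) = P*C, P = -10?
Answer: 3570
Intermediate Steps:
p(C) = -10*C
p(21)*(-17) = -10*21*(-17) = -210*(-17) = 3570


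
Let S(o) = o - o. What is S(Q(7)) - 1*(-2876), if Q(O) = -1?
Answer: 2876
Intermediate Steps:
S(o) = 0
S(Q(7)) - 1*(-2876) = 0 - 1*(-2876) = 0 + 2876 = 2876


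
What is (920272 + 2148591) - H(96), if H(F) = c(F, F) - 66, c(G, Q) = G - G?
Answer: 3068929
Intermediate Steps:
c(G, Q) = 0
H(F) = -66 (H(F) = 0 - 66 = -66)
(920272 + 2148591) - H(96) = (920272 + 2148591) - 1*(-66) = 3068863 + 66 = 3068929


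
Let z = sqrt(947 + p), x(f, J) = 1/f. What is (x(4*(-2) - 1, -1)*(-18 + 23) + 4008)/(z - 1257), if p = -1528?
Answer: -15112073/4741890 - 36067*I*sqrt(581)/14225670 ≈ -3.1869 - 0.061112*I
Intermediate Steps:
z = I*sqrt(581) (z = sqrt(947 - 1528) = sqrt(-581) = I*sqrt(581) ≈ 24.104*I)
(x(4*(-2) - 1, -1)*(-18 + 23) + 4008)/(z - 1257) = ((-18 + 23)/(4*(-2) - 1) + 4008)/(I*sqrt(581) - 1257) = (5/(-8 - 1) + 4008)/(-1257 + I*sqrt(581)) = (5/(-9) + 4008)/(-1257 + I*sqrt(581)) = (-1/9*5 + 4008)/(-1257 + I*sqrt(581)) = (-5/9 + 4008)/(-1257 + I*sqrt(581)) = 36067/(9*(-1257 + I*sqrt(581)))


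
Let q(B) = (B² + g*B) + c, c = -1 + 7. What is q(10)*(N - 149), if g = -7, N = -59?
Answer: -7488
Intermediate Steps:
c = 6
q(B) = 6 + B² - 7*B (q(B) = (B² - 7*B) + 6 = 6 + B² - 7*B)
q(10)*(N - 149) = (6 + 10² - 7*10)*(-59 - 149) = (6 + 100 - 70)*(-208) = 36*(-208) = -7488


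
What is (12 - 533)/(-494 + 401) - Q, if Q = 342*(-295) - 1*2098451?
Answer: 204539234/93 ≈ 2.1993e+6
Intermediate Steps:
Q = -2199341 (Q = -100890 - 2098451 = -2199341)
(12 - 533)/(-494 + 401) - Q = (12 - 533)/(-494 + 401) - 1*(-2199341) = -521/(-93) + 2199341 = -521*(-1/93) + 2199341 = 521/93 + 2199341 = 204539234/93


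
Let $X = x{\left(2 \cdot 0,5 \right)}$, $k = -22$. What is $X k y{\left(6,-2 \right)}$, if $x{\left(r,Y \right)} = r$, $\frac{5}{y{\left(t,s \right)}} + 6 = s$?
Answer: $0$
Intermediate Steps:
$y{\left(t,s \right)} = \frac{5}{-6 + s}$
$X = 0$ ($X = 2 \cdot 0 = 0$)
$X k y{\left(6,-2 \right)} = 0 \left(-22\right) \frac{5}{-6 - 2} = 0 \frac{5}{-8} = 0 \cdot 5 \left(- \frac{1}{8}\right) = 0 \left(- \frac{5}{8}\right) = 0$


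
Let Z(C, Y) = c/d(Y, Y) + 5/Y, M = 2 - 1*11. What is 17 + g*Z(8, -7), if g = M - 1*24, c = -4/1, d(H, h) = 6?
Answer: 438/7 ≈ 62.571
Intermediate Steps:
M = -9 (M = 2 - 11 = -9)
c = -4 (c = -4*1 = -4)
Z(C, Y) = -2/3 + 5/Y (Z(C, Y) = -4/6 + 5/Y = -4*1/6 + 5/Y = -2/3 + 5/Y)
g = -33 (g = -9 - 1*24 = -9 - 24 = -33)
17 + g*Z(8, -7) = 17 - 33*(-2/3 + 5/(-7)) = 17 - 33*(-2/3 + 5*(-1/7)) = 17 - 33*(-2/3 - 5/7) = 17 - 33*(-29/21) = 17 + 319/7 = 438/7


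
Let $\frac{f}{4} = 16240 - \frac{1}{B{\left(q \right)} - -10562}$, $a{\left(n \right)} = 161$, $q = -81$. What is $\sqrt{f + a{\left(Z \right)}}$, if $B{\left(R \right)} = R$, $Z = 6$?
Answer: $\frac{\sqrt{7153630437757}}{10481} \approx 255.19$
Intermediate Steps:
$f = \frac{680845756}{10481}$ ($f = 4 \left(16240 - \frac{1}{-81 - -10562}\right) = 4 \left(16240 - \frac{1}{-81 + 10562}\right) = 4 \left(16240 - \frac{1}{10481}\right) = 4 \cdot \frac{170211439}{10481} = \frac{680845756}{10481} \approx 64960.0$)
$\sqrt{f + a{\left(Z \right)}} = \sqrt{\frac{680845756}{10481} + 161} = \sqrt{\frac{682533197}{10481}} = \frac{\sqrt{7153630437757}}{10481}$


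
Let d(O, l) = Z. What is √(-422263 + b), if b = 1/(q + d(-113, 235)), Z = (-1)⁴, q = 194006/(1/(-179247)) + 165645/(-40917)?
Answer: I*√94990943693536915554523180395298974/474296136142574 ≈ 649.82*I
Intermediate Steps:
q = -474296136156213/13639 (q = 194006/(-1/179247) + 165645*(-1/40917) = 194006*(-179247) - 55215/13639 = -34774993482 - 55215/13639 = -474296136156213/13639 ≈ -3.4775e+10)
Z = 1
d(O, l) = 1
b = -13639/474296136142574 (b = 1/(-474296136156213/13639 + 1) = 1/(-474296136142574/13639) = -13639/474296136142574 ≈ -2.8756e-11)
√(-422263 + b) = √(-422263 - 13639/474296136142574) = √(-200277709335971738601/474296136142574) = I*√94990943693536915554523180395298974/474296136142574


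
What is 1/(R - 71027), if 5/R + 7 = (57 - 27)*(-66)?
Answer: -1987/141130654 ≈ -1.4079e-5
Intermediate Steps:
R = -5/1987 (R = 5/(-7 + (57 - 27)*(-66)) = 5/(-7 + 30*(-66)) = 5/(-7 - 1980) = 5/(-1987) = 5*(-1/1987) = -5/1987 ≈ -0.0025164)
1/(R - 71027) = 1/(-5/1987 - 71027) = 1/(-141130654/1987) = -1987/141130654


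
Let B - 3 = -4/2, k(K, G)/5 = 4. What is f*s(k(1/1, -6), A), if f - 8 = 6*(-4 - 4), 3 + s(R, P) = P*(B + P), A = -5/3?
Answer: 680/9 ≈ 75.556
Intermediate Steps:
k(K, G) = 20 (k(K, G) = 5*4 = 20)
B = 1 (B = 3 - 4/2 = 3 - 4*½ = 3 - 2 = 1)
A = -5/3 (A = -5*⅓ = -5/3 ≈ -1.6667)
s(R, P) = -3 + P*(1 + P)
f = -40 (f = 8 + 6*(-4 - 4) = 8 + 6*(-8) = 8 - 48 = -40)
f*s(k(1/1, -6), A) = -40*(-3 - 5/3 + (-5/3)²) = -40*(-3 - 5/3 + 25/9) = -40*(-17/9) = 680/9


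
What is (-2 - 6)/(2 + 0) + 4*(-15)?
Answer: -64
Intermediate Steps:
(-2 - 6)/(2 + 0) + 4*(-15) = -8/2 - 60 = -8*½ - 60 = -4 - 60 = -64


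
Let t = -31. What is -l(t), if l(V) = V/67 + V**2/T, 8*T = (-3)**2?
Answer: -514817/603 ≈ -853.76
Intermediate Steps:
T = 9/8 (T = (1/8)*(-3)**2 = (1/8)*9 = 9/8 ≈ 1.1250)
l(V) = V/67 + 8*V**2/9 (l(V) = V/67 + V**2/(9/8) = V*(1/67) + V**2*(8/9) = V/67 + 8*V**2/9)
-l(t) = -(-31)*(9 + 536*(-31))/603 = -(-31)*(9 - 16616)/603 = -(-31)*(-16607)/603 = -1*514817/603 = -514817/603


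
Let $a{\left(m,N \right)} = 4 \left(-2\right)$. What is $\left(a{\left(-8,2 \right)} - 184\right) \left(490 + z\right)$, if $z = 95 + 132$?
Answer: $-137664$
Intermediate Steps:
$a{\left(m,N \right)} = -8$
$z = 227$
$\left(a{\left(-8,2 \right)} - 184\right) \left(490 + z\right) = \left(-8 - 184\right) \left(490 + 227\right) = \left(-192\right) 717 = -137664$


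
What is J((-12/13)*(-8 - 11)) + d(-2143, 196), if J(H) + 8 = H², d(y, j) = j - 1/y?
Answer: 179489277/362167 ≈ 495.60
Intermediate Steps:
J(H) = -8 + H²
J((-12/13)*(-8 - 11)) + d(-2143, 196) = (-8 + ((-12/13)*(-8 - 11))²) + (196 - 1/(-2143)) = (-8 + (-12*1/13*(-19))²) + (196 - 1*(-1/2143)) = (-8 + (-12/13*(-19))²) + (196 + 1/2143) = (-8 + (228/13)²) + 420029/2143 = (-8 + 51984/169) + 420029/2143 = 50632/169 + 420029/2143 = 179489277/362167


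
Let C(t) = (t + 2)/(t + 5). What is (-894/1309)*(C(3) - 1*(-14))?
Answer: -52299/5236 ≈ -9.9883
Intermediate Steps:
C(t) = (2 + t)/(5 + t)
(-894/1309)*(C(3) - 1*(-14)) = (-894/1309)*((2 + 3)/(5 + 3) - 1*(-14)) = (-894*1/1309)*(5/8 + 14) = -894*((1/8)*5 + 14)/1309 = -894*(5/8 + 14)/1309 = -894/1309*117/8 = -52299/5236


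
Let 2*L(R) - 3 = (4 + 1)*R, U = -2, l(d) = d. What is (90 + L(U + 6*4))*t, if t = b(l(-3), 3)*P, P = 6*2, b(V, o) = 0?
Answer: 0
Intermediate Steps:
P = 12
t = 0 (t = 0*12 = 0)
L(R) = 3/2 + 5*R/2 (L(R) = 3/2 + ((4 + 1)*R)/2 = 3/2 + (5*R)/2 = 3/2 + 5*R/2)
(90 + L(U + 6*4))*t = (90 + (3/2 + 5*(-2 + 6*4)/2))*0 = (90 + (3/2 + 5*(-2 + 24)/2))*0 = (90 + (3/2 + (5/2)*22))*0 = (90 + (3/2 + 55))*0 = (90 + 113/2)*0 = (293/2)*0 = 0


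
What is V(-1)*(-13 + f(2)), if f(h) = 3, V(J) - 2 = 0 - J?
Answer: -30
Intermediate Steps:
V(J) = 2 - J (V(J) = 2 + (0 - J) = 2 - J)
V(-1)*(-13 + f(2)) = (2 - 1*(-1))*(-13 + 3) = (2 + 1)*(-10) = 3*(-10) = -30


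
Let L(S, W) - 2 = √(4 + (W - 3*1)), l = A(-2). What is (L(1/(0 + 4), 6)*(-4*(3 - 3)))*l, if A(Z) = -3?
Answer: 0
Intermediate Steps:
l = -3
L(S, W) = 2 + √(1 + W) (L(S, W) = 2 + √(4 + (W - 3*1)) = 2 + √(4 + (W - 3)) = 2 + √(4 + (-3 + W)) = 2 + √(1 + W))
(L(1/(0 + 4), 6)*(-4*(3 - 3)))*l = ((2 + √(1 + 6))*(-4*(3 - 3)))*(-3) = ((2 + √7)*(-4*0))*(-3) = ((2 + √7)*0)*(-3) = 0*(-3) = 0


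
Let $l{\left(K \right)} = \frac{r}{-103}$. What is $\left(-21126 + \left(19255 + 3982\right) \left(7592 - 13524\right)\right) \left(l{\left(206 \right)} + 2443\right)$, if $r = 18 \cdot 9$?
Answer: $- \frac{34667997535670}{103} \approx -3.3658 \cdot 10^{11}$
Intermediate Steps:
$r = 162$
$l{\left(K \right)} = - \frac{162}{103}$ ($l{\left(K \right)} = \frac{162}{-103} = 162 \left(- \frac{1}{103}\right) = - \frac{162}{103}$)
$\left(-21126 + \left(19255 + 3982\right) \left(7592 - 13524\right)\right) \left(l{\left(206 \right)} + 2443\right) = \left(-21126 + \left(19255 + 3982\right) \left(7592 - 13524\right)\right) \left(- \frac{162}{103} + 2443\right) = \left(-21126 + 23237 \left(-5932\right)\right) \frac{251467}{103} = \left(-21126 - 137841884\right) \frac{251467}{103} = \left(-137863010\right) \frac{251467}{103} = - \frac{34667997535670}{103}$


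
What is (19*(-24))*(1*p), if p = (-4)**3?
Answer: 29184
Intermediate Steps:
p = -64
(19*(-24))*(1*p) = (19*(-24))*(1*(-64)) = -456*(-64) = 29184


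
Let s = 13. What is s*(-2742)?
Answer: -35646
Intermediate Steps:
s*(-2742) = 13*(-2742) = -35646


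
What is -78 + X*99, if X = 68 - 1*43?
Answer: 2397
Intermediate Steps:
X = 25 (X = 68 - 43 = 25)
-78 + X*99 = -78 + 25*99 = -78 + 2475 = 2397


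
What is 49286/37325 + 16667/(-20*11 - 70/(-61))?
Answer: -1491594967/19931550 ≈ -74.836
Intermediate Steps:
49286/37325 + 16667/(-20*11 - 70/(-61)) = 49286*(1/37325) + 16667/(-220 - 70*(-1/61)) = 49286/37325 + 16667/(-220 + 70/61) = 49286/37325 + 16667/(-13350/61) = 49286/37325 + 16667*(-61/13350) = 49286/37325 - 1016687/13350 = -1491594967/19931550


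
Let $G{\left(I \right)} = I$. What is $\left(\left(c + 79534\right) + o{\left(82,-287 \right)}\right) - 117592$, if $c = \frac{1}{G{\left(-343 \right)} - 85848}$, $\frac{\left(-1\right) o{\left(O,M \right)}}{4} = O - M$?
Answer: $- \frac{3407474995}{86191} \approx -39534.0$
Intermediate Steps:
$o{\left(O,M \right)} = - 4 O + 4 M$ ($o{\left(O,M \right)} = - 4 \left(O - M\right) = - 4 O + 4 M$)
$c = - \frac{1}{86191}$ ($c = \frac{1}{-343 - 85848} = \frac{1}{-86191} = - \frac{1}{86191} \approx -1.1602 \cdot 10^{-5}$)
$\left(\left(c + 79534\right) + o{\left(82,-287 \right)}\right) - 117592 = \left(\left(- \frac{1}{86191} + 79534\right) + \left(\left(-4\right) 82 + 4 \left(-287\right)\right)\right) - 117592 = \left(\frac{6855114993}{86191} - 1476\right) - 117592 = \frac{6727897077}{86191} - 117592 = - \frac{3407474995}{86191}$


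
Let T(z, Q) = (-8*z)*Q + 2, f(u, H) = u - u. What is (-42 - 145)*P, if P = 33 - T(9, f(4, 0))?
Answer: -5797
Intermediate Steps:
f(u, H) = 0
T(z, Q) = 2 - 8*Q*z (T(z, Q) = -8*Q*z + 2 = 2 - 8*Q*z)
P = 31 (P = 33 - (2 - 8*0*9) = 33 - (2 + 0) = 33 - 1*2 = 33 - 2 = 31)
(-42 - 145)*P = (-42 - 145)*31 = -187*31 = -5797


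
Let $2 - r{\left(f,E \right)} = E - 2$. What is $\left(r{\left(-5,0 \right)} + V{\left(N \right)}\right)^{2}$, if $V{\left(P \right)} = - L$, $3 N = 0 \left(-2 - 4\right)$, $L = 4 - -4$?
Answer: $16$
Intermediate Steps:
$r{\left(f,E \right)} = 4 - E$ ($r{\left(f,E \right)} = 2 - \left(E - 2\right) = 2 - \left(-2 + E\right) = 4 - E$)
$L = 8$ ($L = 4 + 4 = 8$)
$N = 0$ ($N = \frac{0 \left(-2 - 4\right)}{3} = \frac{0 \left(-6\right)}{3} = \frac{1}{3} \cdot 0 = 0$)
$V{\left(P \right)} = -8$ ($V{\left(P \right)} = \left(-1\right) 8 = -8$)
$\left(r{\left(-5,0 \right)} + V{\left(N \right)}\right)^{2} = \left(\left(4 - 0\right) - 8\right)^{2} = \left(\left(4 + 0\right) - 8\right)^{2} = \left(4 - 8\right)^{2} = \left(-4\right)^{2} = 16$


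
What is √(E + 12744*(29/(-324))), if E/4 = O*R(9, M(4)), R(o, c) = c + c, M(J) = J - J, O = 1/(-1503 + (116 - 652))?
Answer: I*√10266/3 ≈ 33.774*I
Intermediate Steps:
O = -1/2039 (O = 1/(-1503 - 536) = 1/(-2039) = -1/2039 ≈ -0.00049044)
M(J) = 0
R(o, c) = 2*c
E = 0 (E = 4*(-2*0/2039) = 4*(-1/2039*0) = 4*0 = 0)
√(E + 12744*(29/(-324))) = √(0 + 12744*(29/(-324))) = √(0 + 12744*(29*(-1/324))) = √(0 + 12744*(-29/324)) = √(0 - 3422/3) = √(-3422/3) = I*√10266/3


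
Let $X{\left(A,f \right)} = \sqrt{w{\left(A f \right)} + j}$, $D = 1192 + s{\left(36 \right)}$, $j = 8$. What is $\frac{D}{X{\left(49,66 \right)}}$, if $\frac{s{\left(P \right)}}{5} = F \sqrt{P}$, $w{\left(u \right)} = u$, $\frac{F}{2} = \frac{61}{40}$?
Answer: $\frac{2567 \sqrt{3242}}{6484} \approx 22.542$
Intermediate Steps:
$F = \frac{61}{20}$ ($F = 2 \cdot \frac{61}{40} = \frac{61}{20} \approx 3.05$)
$s{\left(P \right)} = \frac{61 \sqrt{P}}{4}$ ($s{\left(P \right)} = 5 \frac{61 \sqrt{P}}{20} = \frac{61 \sqrt{P}}{4}$)
$D = \frac{2567}{2}$ ($D = 1192 + \frac{61 \sqrt{36}}{4} = 1192 + \frac{61}{4} \cdot 6 = 1192 + \frac{183}{2} = \frac{2567}{2} \approx 1283.5$)
$X{\left(A,f \right)} = \sqrt{8 + A f}$ ($X{\left(A,f \right)} = \sqrt{A f + 8} = \sqrt{8 + A f}$)
$\frac{D}{X{\left(49,66 \right)}} = \frac{2567}{2 \sqrt{8 + 49 \cdot 66}} = \frac{2567}{2 \sqrt{8 + 3234}} = \frac{2567}{2 \sqrt{3242}} = \frac{2567 \frac{\sqrt{3242}}{3242}}{2} = \frac{2567 \sqrt{3242}}{6484}$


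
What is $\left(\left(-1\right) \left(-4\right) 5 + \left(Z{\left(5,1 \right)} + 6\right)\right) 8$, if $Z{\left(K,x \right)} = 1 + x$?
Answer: $224$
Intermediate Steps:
$\left(\left(-1\right) \left(-4\right) 5 + \left(Z{\left(5,1 \right)} + 6\right)\right) 8 = \left(\left(-1\right) \left(-4\right) 5 + \left(\left(1 + 1\right) + 6\right)\right) 8 = \left(4 \cdot 5 + \left(2 + 6\right)\right) 8 = \left(20 + 8\right) 8 = 28 \cdot 8 = 224$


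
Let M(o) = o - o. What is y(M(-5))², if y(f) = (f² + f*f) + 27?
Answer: 729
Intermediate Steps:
M(o) = 0
y(f) = 27 + 2*f² (y(f) = (f² + f²) + 27 = 2*f² + 27 = 27 + 2*f²)
y(M(-5))² = (27 + 2*0²)² = (27 + 2*0)² = (27 + 0)² = 27² = 729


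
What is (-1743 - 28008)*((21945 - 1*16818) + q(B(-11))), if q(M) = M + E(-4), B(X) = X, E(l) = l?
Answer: -152087112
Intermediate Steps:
q(M) = -4 + M (q(M) = M - 4 = -4 + M)
(-1743 - 28008)*((21945 - 1*16818) + q(B(-11))) = (-1743 - 28008)*((21945 - 1*16818) + (-4 - 11)) = -29751*((21945 - 16818) - 15) = -29751*(5127 - 15) = -29751*5112 = -152087112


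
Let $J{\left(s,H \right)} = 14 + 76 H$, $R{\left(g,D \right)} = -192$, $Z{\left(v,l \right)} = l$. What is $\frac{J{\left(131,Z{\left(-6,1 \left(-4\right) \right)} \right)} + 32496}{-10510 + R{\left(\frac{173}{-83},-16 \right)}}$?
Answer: $- \frac{16103}{5351} \approx -3.0093$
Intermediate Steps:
$\frac{J{\left(131,Z{\left(-6,1 \left(-4\right) \right)} \right)} + 32496}{-10510 + R{\left(\frac{173}{-83},-16 \right)}} = \frac{\left(14 + 76 \cdot 1 \left(-4\right)\right) + 32496}{-10510 - 192} = \frac{\left(14 + 76 \left(-4\right)\right) + 32496}{-10702} = \left(\left(14 - 304\right) + 32496\right) \left(- \frac{1}{10702}\right) = \left(-290 + 32496\right) \left(- \frac{1}{10702}\right) = 32206 \left(- \frac{1}{10702}\right) = - \frac{16103}{5351}$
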